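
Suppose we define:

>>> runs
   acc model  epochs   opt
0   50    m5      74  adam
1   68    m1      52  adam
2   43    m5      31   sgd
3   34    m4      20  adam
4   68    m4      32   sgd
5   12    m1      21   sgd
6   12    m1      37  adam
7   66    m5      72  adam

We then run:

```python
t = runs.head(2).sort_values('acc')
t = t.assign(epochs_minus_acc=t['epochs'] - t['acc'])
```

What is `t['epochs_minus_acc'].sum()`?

take first 2 rows:
   acc model  epochs   opt
0   50    m5      74  adam
1   68    m1      52  adam
sort by acc:
   acc model  epochs   opt
0   50    m5      74  adam
1   68    m1      52  adam
add column epochs_minus_acc = t['epochs'] - t['acc']:
   acc model  epochs   opt  epochs_minus_acc
0   50    m5      74  adam                24
1   68    m1      52  adam               -16
Reading off the sum of column 'epochs_minus_acc', we get 8.

8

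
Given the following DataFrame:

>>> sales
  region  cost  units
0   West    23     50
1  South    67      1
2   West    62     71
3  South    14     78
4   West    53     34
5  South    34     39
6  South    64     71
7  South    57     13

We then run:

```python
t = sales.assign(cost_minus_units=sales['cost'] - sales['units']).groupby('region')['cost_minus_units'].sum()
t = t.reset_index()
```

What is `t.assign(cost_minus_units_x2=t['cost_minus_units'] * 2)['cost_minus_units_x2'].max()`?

68

add column cost_minus_units = sales['cost'] - sales['units']:
  region  cost  units  cost_minus_units
0   West    23     50               -27
1  South    67      1                66
2   West    62     71                -9
3  South    14     78               -64
4   West    53     34                19
5  South    34     39                -5
6  South    64     71                -7
7  South    57     13                44
group by region, sum of cost_minus_units:
region
South    34
West    -17
Name: cost_minus_units, dtype: int64
reset_index():
  region  cost_minus_units
0  South                34
1   West               -17
add column cost_minus_units_x2 = t['cost_minus_units'] * 2:
  region  cost_minus_units  cost_minus_units_x2
0  South                34                   68
1   West               -17                  -34
So max() = 68.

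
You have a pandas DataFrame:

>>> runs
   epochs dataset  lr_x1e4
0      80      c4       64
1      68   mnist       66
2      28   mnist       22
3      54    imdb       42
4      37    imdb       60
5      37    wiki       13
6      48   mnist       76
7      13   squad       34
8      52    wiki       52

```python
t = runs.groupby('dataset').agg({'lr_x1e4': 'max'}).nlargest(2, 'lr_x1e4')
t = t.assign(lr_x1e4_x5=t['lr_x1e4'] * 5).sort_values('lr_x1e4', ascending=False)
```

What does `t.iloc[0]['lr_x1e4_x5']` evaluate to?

group by dataset, max of lr_x1e4:
         lr_x1e4
dataset         
c4            64
imdb          60
mnist         76
squad         34
wiki          52
take 2 rows with largest lr_x1e4:
         lr_x1e4
dataset         
mnist         76
c4            64
add column lr_x1e4_x5 = t['lr_x1e4'] * 5:
         lr_x1e4  lr_x1e4_x5
dataset                     
mnist         76         380
c4            64         320
sort by lr_x1e4 descending:
         lr_x1e4  lr_x1e4_x5
dataset                     
mnist         76         380
c4            64         320
Hence 380.

380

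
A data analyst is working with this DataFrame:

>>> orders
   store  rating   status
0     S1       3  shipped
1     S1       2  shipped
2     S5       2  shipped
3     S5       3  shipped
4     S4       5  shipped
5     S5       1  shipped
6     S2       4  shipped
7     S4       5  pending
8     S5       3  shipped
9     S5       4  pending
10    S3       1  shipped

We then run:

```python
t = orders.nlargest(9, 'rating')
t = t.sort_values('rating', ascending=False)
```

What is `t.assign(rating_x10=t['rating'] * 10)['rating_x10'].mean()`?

take 9 rows with largest rating:
  store  rating   status
4    S4       5  shipped
7    S4       5  pending
6    S2       4  shipped
9    S5       4  pending
0    S1       3  shipped
3    S5       3  shipped
8    S5       3  shipped
1    S1       2  shipped
2    S5       2  shipped
sort by rating descending:
  store  rating   status
4    S4       5  shipped
7    S4       5  pending
6    S2       4  shipped
9    S5       4  pending
0    S1       3  shipped
3    S5       3  shipped
8    S5       3  shipped
1    S1       2  shipped
2    S5       2  shipped
add column rating_x10 = t['rating'] * 10:
  store  rating   status  rating_x10
4    S4       5  shipped          50
7    S4       5  pending          50
6    S2       4  shipped          40
9    S5       4  pending          40
0    S1       3  shipped          30
3    S5       3  shipped          30
8    S5       3  shipped          30
1    S1       2  shipped          20
2    S5       2  shipped          20
The mean of column 'rating_x10' is 34.4444444444.

34.4444444444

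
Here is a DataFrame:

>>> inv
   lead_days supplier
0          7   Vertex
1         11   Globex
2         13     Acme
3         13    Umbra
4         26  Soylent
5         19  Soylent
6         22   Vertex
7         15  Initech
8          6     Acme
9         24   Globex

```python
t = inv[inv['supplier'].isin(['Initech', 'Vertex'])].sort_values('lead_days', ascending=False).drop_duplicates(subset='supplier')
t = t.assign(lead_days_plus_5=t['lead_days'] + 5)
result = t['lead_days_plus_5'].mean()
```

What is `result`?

23.5

filter rows where supplier in ['Initech', 'Vertex']:
   lead_days supplier
0          7   Vertex
6         22   Vertex
7         15  Initech
sort by lead_days descending:
   lead_days supplier
6         22   Vertex
7         15  Initech
0          7   Vertex
drop duplicate supplier (keep=first):
   lead_days supplier
6         22   Vertex
7         15  Initech
add column lead_days_plus_5 = t['lead_days'] + 5:
   lead_days supplier  lead_days_plus_5
6         22   Vertex                27
7         15  Initech                20
Then the mean of column 'lead_days_plus_5': 23.5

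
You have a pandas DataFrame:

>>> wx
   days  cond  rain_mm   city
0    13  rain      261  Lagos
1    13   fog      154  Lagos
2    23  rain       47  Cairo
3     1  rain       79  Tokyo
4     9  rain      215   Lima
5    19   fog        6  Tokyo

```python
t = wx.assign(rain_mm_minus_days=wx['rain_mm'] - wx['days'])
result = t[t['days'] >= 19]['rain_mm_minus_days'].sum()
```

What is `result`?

11

add column rain_mm_minus_days = wx['rain_mm'] - wx['days']:
   days  cond  rain_mm   city  rain_mm_minus_days
0    13  rain      261  Lagos                 248
1    13   fog      154  Lagos                 141
2    23  rain       47  Cairo                  24
3     1  rain       79  Tokyo                  78
4     9  rain      215   Lima                 206
5    19   fog        6  Tokyo                 -13
filter rows where days >= 19:
   days  cond  rain_mm   city  rain_mm_minus_days
2    23  rain       47  Cairo                  24
5    19   fog        6  Tokyo                 -13
sum of column 'rain_mm_minus_days' → 11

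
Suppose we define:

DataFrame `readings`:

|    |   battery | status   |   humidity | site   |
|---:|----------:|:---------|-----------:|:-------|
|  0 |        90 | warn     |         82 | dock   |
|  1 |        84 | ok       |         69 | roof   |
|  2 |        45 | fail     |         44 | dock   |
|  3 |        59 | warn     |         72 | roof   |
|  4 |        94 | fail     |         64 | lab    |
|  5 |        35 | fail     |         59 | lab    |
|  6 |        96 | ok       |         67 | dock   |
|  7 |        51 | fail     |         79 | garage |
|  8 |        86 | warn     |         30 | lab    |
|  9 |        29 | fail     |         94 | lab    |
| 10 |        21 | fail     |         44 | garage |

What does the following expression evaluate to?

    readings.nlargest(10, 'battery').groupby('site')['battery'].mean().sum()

take 10 rows with largest battery:
   battery status  humidity    site
6       96     ok        67    dock
4       94   fail        64     lab
0       90   warn        82    dock
8       86   warn        30     lab
1       84     ok        69    roof
3       59   warn        72    roof
7       51   fail        79  garage
2       45   fail        44    dock
5       35   fail        59     lab
9       29   fail        94     lab
group by site, mean of battery:
site
dock      77.0
garage    51.0
lab       61.0
roof      71.5
Name: battery, dtype: float64
Taking the sum of the resulting series gives 260.5.

260.5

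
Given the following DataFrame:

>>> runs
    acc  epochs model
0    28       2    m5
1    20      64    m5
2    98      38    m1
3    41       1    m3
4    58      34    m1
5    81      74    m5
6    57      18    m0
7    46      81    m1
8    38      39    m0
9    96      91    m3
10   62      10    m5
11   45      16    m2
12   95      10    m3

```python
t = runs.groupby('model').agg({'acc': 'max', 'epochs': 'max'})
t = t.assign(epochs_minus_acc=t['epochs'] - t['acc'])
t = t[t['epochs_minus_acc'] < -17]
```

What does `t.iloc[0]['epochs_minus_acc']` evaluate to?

group by model: max(acc), max(epochs):
       acc  epochs
model             
m0      57      39
m1      98      81
m2      45      16
m3      96      91
m5      81      74
add column epochs_minus_acc = t['epochs'] - t['acc']:
       acc  epochs  epochs_minus_acc
model                               
m0      57      39               -18
m1      98      81               -17
m2      45      16               -29
m3      96      91                -5
m5      81      74                -7
filter rows where epochs_minus_acc < -17:
       acc  epochs  epochs_minus_acc
model                               
m0      57      39               -18
m2      45      16               -29
value at position 0, column 'epochs_minus_acc' → -18

-18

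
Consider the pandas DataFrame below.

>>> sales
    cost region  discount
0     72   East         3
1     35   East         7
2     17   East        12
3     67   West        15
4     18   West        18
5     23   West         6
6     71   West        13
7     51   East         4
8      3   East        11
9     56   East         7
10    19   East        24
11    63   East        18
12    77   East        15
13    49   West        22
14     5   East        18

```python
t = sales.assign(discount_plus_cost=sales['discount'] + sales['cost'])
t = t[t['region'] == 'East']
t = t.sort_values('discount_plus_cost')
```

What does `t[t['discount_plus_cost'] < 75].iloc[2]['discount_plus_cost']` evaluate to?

add column discount_plus_cost = sales['discount'] + sales['cost']:
    cost region  discount  discount_plus_cost
0     72   East         3                  75
1     35   East         7                  42
2     17   East        12                  29
3     67   West        15                  82
4     18   West        18                  36
5     23   West         6                  29
6     71   West        13                  84
7     51   East         4                  55
8      3   East        11                  14
9     56   East         7                  63
10    19   East        24                  43
11    63   East        18                  81
12    77   East        15                  92
13    49   West        22                  71
14     5   East        18                  23
filter rows where region == 'East':
    cost region  discount  discount_plus_cost
0     72   East         3                  75
1     35   East         7                  42
2     17   East        12                  29
7     51   East         4                  55
8      3   East        11                  14
9     56   East         7                  63
10    19   East        24                  43
11    63   East        18                  81
12    77   East        15                  92
14     5   East        18                  23
sort by discount_plus_cost:
    cost region  discount  discount_plus_cost
8      3   East        11                  14
14     5   East        18                  23
2     17   East        12                  29
1     35   East         7                  42
10    19   East        24                  43
7     51   East         4                  55
9     56   East         7                  63
0     72   East         3                  75
11    63   East        18                  81
12    77   East        15                  92
filter rows where discount_plus_cost < 75:
    cost region  discount  discount_plus_cost
8      3   East        11                  14
14     5   East        18                  23
2     17   East        12                  29
1     35   East         7                  42
10    19   East        24                  43
7     51   East         4                  55
9     56   East         7                  63
Then the value at position 2, column 'discount_plus_cost': 29

29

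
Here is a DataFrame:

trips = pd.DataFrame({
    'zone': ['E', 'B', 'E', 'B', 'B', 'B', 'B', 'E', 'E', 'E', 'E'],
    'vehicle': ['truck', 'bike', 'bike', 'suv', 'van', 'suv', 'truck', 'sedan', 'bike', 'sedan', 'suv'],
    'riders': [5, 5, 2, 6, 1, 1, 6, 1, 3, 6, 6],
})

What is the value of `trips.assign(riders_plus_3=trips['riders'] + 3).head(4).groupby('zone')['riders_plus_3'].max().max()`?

9

add column riders_plus_3 = trips['riders'] + 3:
   zone vehicle  riders  riders_plus_3
0     E   truck       5              8
1     B    bike       5              8
2     E    bike       2              5
3     B     suv       6              9
4     B     van       1              4
5     B     suv       1              4
6     B   truck       6              9
7     E   sedan       1              4
8     E    bike       3              6
9     E   sedan       6              9
10    E     suv       6              9
take first 4 rows:
  zone vehicle  riders  riders_plus_3
0    E   truck       5              8
1    B    bike       5              8
2    E    bike       2              5
3    B     suv       6              9
group by zone, max of riders_plus_3:
zone
B    9
E    8
Name: riders_plus_3, dtype: int64
Reading off the max of the resulting series, we get 9.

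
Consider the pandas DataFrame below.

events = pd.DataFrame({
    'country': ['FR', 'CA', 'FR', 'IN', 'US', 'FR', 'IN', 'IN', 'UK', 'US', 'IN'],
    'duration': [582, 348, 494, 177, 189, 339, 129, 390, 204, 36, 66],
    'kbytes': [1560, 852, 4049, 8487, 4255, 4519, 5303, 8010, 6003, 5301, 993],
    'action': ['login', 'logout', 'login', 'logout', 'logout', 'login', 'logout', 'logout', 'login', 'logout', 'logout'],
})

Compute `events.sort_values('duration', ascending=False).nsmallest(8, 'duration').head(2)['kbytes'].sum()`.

6294

sort by duration descending:
   country  duration  kbytes  action
0       FR       582    1560   login
2       FR       494    4049   login
7       IN       390    8010  logout
1       CA       348     852  logout
5       FR       339    4519   login
8       UK       204    6003   login
4       US       189    4255  logout
3       IN       177    8487  logout
6       IN       129    5303  logout
10      IN        66     993  logout
9       US        36    5301  logout
take 8 rows with smallest duration:
   country  duration  kbytes  action
9       US        36    5301  logout
10      IN        66     993  logout
6       IN       129    5303  logout
3       IN       177    8487  logout
4       US       189    4255  logout
8       UK       204    6003   login
5       FR       339    4519   login
1       CA       348     852  logout
take first 2 rows:
   country  duration  kbytes  action
9       US        36    5301  logout
10      IN        66     993  logout
Hence 6294.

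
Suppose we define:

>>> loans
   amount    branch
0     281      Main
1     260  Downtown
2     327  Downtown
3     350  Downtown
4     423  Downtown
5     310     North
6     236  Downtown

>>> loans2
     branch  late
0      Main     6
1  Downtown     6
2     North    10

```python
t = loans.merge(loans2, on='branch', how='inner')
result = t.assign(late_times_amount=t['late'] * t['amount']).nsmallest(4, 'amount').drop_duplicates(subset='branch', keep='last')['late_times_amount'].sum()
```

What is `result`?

6346

merge on 'branch' (how='inner') → 7 rows:
   amount    branch  late
0     281      Main     6
1     260  Downtown     6
2     327  Downtown     6
3     350  Downtown     6
4     423  Downtown     6
5     310     North    10
6     236  Downtown     6
add column late_times_amount = t['late'] * t['amount']:
   amount    branch  late  late_times_amount
0     281      Main     6               1686
1     260  Downtown     6               1560
2     327  Downtown     6               1962
3     350  Downtown     6               2100
4     423  Downtown     6               2538
5     310     North    10               3100
6     236  Downtown     6               1416
take 4 rows with smallest amount:
   amount    branch  late  late_times_amount
6     236  Downtown     6               1416
1     260  Downtown     6               1560
0     281      Main     6               1686
5     310     North    10               3100
drop duplicate branch (keep=last):
   amount    branch  late  late_times_amount
1     260  Downtown     6               1560
0     281      Main     6               1686
5     310     North    10               3100
Then the sum of column 'late_times_amount': 6346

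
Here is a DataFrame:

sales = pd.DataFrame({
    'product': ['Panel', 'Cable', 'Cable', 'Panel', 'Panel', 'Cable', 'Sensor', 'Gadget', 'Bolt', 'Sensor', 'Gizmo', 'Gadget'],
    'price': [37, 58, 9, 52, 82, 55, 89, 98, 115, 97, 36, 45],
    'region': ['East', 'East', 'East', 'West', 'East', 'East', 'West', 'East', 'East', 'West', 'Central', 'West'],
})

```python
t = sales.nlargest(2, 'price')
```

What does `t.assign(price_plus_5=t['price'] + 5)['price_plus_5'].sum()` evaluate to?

take 2 rows with largest price:
  product  price region
8    Bolt    115   East
7  Gadget     98   East
add column price_plus_5 = t['price'] + 5:
  product  price region  price_plus_5
8    Bolt    115   East           120
7  Gadget     98   East           103

223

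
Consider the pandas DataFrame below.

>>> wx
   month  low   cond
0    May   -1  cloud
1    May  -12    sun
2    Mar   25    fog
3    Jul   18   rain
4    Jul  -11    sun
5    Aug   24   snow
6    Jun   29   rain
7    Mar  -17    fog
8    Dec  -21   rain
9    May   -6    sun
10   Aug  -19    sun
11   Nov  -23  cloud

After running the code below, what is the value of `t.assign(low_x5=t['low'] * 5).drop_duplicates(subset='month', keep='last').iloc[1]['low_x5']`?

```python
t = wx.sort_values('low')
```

sort by low:
   month  low   cond
11   Nov  -23  cloud
8    Dec  -21   rain
10   Aug  -19    sun
7    Mar  -17    fog
1    May  -12    sun
4    Jul  -11    sun
9    May   -6    sun
0    May   -1  cloud
3    Jul   18   rain
5    Aug   24   snow
2    Mar   25    fog
6    Jun   29   rain
add column low_x5 = t['low'] * 5:
   month  low   cond  low_x5
11   Nov  -23  cloud    -115
8    Dec  -21   rain    -105
10   Aug  -19    sun     -95
7    Mar  -17    fog     -85
1    May  -12    sun     -60
4    Jul  -11    sun     -55
9    May   -6    sun     -30
0    May   -1  cloud      -5
3    Jul   18   rain      90
5    Aug   24   snow     120
2    Mar   25    fog     125
6    Jun   29   rain     145
drop duplicate month (keep=last):
   month  low   cond  low_x5
11   Nov  -23  cloud    -115
8    Dec  -21   rain    -105
0    May   -1  cloud      -5
3    Jul   18   rain      90
5    Aug   24   snow     120
2    Mar   25    fog     125
6    Jun   29   rain     145
Then the value at position 1, column 'low_x5': -105

-105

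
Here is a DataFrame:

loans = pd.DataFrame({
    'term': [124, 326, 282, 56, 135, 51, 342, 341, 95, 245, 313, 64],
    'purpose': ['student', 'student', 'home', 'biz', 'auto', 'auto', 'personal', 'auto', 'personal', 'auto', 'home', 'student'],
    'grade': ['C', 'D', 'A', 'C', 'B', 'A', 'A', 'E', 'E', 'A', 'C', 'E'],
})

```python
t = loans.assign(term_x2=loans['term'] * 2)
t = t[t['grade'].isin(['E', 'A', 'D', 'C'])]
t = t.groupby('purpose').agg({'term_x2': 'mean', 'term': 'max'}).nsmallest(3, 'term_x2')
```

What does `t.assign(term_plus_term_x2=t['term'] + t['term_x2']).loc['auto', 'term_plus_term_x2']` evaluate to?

765.666666667

add column term_x2 = loans['term'] * 2:
    term   purpose grade  term_x2
0    124   student     C      248
1    326   student     D      652
2    282      home     A      564
3     56       biz     C      112
4    135      auto     B      270
5     51      auto     A      102
6    342  personal     A      684
7    341      auto     E      682
8     95  personal     E      190
9    245      auto     A      490
10   313      home     C      626
11    64   student     E      128
filter rows where grade in ['E', 'A', 'D', 'C']:
    term   purpose grade  term_x2
0    124   student     C      248
1    326   student     D      652
2    282      home     A      564
3     56       biz     C      112
5     51      auto     A      102
6    342  personal     A      684
7    341      auto     E      682
8     95  personal     E      190
9    245      auto     A      490
10   313      home     C      626
11    64   student     E      128
group by purpose: mean(term_x2), max(term):
             term_x2  term
purpose                   
auto      424.666667   341
biz       112.000000    56
home      595.000000   313
personal  437.000000   342
student   342.666667   326
take 3 rows with smallest term_x2:
            term_x2  term
purpose                  
biz      112.000000    56
student  342.666667   326
auto     424.666667   341
add column term_plus_term_x2 = t['term'] + t['term_x2']:
            term_x2  term  term_plus_term_x2
purpose                                     
biz      112.000000    56         168.000000
student  342.666667   326         668.666667
auto     424.666667   341         765.666667
Taking the value at row 'auto', column 'term_plus_term_x2' gives 765.666666667.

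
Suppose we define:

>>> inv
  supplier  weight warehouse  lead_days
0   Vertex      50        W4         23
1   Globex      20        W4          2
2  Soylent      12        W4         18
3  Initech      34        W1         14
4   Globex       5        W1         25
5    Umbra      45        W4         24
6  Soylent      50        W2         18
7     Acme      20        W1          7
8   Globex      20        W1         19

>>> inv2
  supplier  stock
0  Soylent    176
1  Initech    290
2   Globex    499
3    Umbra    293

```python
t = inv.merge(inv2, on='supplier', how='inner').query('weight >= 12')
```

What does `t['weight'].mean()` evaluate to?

merge on 'supplier' (how='inner') → 7 rows:
  supplier  weight warehouse  lead_days  stock
0   Globex      20        W4          2    499
1  Soylent      12        W4         18    176
2  Initech      34        W1         14    290
3   Globex       5        W1         25    499
4    Umbra      45        W4         24    293
5  Soylent      50        W2         18    176
6   Globex      20        W1         19    499
filter rows where weight >= 12:
  supplier  weight warehouse  lead_days  stock
0   Globex      20        W4          2    499
1  Soylent      12        W4         18    176
2  Initech      34        W1         14    290
4    Umbra      45        W4         24    293
5  Soylent      50        W2         18    176
6   Globex      20        W1         19    499
The mean of column 'weight' is 30.1666666667.

30.1666666667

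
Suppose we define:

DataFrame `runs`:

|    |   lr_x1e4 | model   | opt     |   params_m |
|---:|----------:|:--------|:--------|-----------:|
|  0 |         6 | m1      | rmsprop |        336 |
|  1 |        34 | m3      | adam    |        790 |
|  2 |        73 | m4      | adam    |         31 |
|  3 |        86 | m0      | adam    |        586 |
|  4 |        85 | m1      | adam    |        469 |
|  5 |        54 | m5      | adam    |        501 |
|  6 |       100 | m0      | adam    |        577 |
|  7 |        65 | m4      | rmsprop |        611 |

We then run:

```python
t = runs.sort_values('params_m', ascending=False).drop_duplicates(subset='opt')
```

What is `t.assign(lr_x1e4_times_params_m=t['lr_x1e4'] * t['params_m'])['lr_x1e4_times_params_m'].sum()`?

sort by params_m descending:
   lr_x1e4 model      opt  params_m
1       34    m3     adam       790
7       65    m4  rmsprop       611
3       86    m0     adam       586
6      100    m0     adam       577
5       54    m5     adam       501
4       85    m1     adam       469
0        6    m1  rmsprop       336
2       73    m4     adam        31
drop duplicate opt (keep=first):
   lr_x1e4 model      opt  params_m
1       34    m3     adam       790
7       65    m4  rmsprop       611
add column lr_x1e4_times_params_m = t['lr_x1e4'] * t['params_m']:
   lr_x1e4 model      opt  params_m  lr_x1e4_times_params_m
1       34    m3     adam       790                   26860
7       65    m4  rmsprop       611                   39715

66575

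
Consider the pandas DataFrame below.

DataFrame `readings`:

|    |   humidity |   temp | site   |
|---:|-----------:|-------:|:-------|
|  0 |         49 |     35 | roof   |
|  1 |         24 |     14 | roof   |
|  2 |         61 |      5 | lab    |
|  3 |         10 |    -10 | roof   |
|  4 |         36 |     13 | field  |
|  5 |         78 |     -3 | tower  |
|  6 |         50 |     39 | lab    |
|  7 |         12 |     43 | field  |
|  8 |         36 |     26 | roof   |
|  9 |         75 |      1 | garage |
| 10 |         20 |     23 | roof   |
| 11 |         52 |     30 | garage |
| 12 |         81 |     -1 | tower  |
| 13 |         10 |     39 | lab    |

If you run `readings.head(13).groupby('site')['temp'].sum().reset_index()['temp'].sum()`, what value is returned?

215

take first 13 rows:
    humidity  temp    site
0         49    35    roof
1         24    14    roof
2         61     5     lab
3         10   -10    roof
4         36    13   field
5         78    -3   tower
6         50    39     lab
7         12    43   field
8         36    26    roof
9         75     1  garage
10        20    23    roof
11        52    30  garage
12        81    -1   tower
group by site, sum of temp:
site
field     56
garage    31
lab       44
roof      88
tower     -4
Name: temp, dtype: int64
reset_index():
     site  temp
0   field    56
1  garage    31
2     lab    44
3    roof    88
4   tower    -4
sum of column 'temp' → 215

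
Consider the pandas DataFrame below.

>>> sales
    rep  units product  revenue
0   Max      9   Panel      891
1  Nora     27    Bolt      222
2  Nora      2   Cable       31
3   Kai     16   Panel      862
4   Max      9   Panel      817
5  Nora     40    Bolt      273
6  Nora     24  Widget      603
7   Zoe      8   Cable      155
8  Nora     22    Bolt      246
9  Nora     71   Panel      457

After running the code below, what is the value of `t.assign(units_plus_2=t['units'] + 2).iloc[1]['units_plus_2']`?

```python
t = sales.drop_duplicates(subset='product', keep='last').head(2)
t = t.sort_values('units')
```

drop duplicate product (keep=last):
    rep  units product  revenue
6  Nora     24  Widget      603
7   Zoe      8   Cable      155
8  Nora     22    Bolt      246
9  Nora     71   Panel      457
take first 2 rows:
    rep  units product  revenue
6  Nora     24  Widget      603
7   Zoe      8   Cable      155
sort by units:
    rep  units product  revenue
7   Zoe      8   Cable      155
6  Nora     24  Widget      603
add column units_plus_2 = t['units'] + 2:
    rep  units product  revenue  units_plus_2
7   Zoe      8   Cable      155            10
6  Nora     24  Widget      603            26
Then the value at position 1, column 'units_plus_2': 26

26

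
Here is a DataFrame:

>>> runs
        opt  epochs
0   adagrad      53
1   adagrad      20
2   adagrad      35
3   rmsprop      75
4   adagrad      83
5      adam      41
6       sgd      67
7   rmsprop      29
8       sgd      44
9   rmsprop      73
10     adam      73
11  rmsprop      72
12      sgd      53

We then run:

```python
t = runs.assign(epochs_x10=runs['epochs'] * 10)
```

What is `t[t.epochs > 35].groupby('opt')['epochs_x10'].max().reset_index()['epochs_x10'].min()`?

670

add column epochs_x10 = runs['epochs'] * 10:
        opt  epochs  epochs_x10
0   adagrad      53         530
1   adagrad      20         200
2   adagrad      35         350
3   rmsprop      75         750
4   adagrad      83         830
5      adam      41         410
6       sgd      67         670
7   rmsprop      29         290
8       sgd      44         440
9   rmsprop      73         730
10     adam      73         730
11  rmsprop      72         720
12      sgd      53         530
filter rows where epochs > 35:
        opt  epochs  epochs_x10
0   adagrad      53         530
3   rmsprop      75         750
4   adagrad      83         830
5      adam      41         410
6       sgd      67         670
8       sgd      44         440
9   rmsprop      73         730
10     adam      73         730
11  rmsprop      72         720
12      sgd      53         530
group by opt, max of epochs_x10:
opt
adagrad    830
adam       730
rmsprop    750
sgd        670
Name: epochs_x10, dtype: int64
reset_index():
       opt  epochs_x10
0  adagrad         830
1     adam         730
2  rmsprop         750
3      sgd         670
min of column 'epochs_x10' → 670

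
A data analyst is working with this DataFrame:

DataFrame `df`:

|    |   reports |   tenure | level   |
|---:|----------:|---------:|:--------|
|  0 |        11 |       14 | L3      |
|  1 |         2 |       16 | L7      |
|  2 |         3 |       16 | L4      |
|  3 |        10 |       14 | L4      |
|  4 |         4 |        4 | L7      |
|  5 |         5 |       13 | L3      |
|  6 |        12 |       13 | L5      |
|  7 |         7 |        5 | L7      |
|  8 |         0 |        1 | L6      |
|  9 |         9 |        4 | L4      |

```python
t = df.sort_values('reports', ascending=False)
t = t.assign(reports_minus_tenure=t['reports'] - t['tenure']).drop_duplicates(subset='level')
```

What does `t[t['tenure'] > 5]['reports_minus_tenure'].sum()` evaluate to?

sort by reports descending:
   reports  tenure level
6       12      13    L5
0       11      14    L3
3       10      14    L4
9        9       4    L4
7        7       5    L7
5        5      13    L3
4        4       4    L7
2        3      16    L4
1        2      16    L7
8        0       1    L6
add column reports_minus_tenure = t['reports'] - t['tenure']:
   reports  tenure level  reports_minus_tenure
6       12      13    L5                    -1
0       11      14    L3                    -3
3       10      14    L4                    -4
9        9       4    L4                     5
7        7       5    L7                     2
5        5      13    L3                    -8
4        4       4    L7                     0
2        3      16    L4                   -13
1        2      16    L7                   -14
8        0       1    L6                    -1
drop duplicate level (keep=first):
   reports  tenure level  reports_minus_tenure
6       12      13    L5                    -1
0       11      14    L3                    -3
3       10      14    L4                    -4
7        7       5    L7                     2
8        0       1    L6                    -1
filter rows where tenure > 5:
   reports  tenure level  reports_minus_tenure
6       12      13    L5                    -1
0       11      14    L3                    -3
3       10      14    L4                    -4

-8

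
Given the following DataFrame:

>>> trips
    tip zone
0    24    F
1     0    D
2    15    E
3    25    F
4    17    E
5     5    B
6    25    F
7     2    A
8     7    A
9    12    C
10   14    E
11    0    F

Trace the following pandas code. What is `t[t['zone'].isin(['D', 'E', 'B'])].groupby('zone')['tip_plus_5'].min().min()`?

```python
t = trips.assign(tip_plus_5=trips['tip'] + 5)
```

add column tip_plus_5 = trips['tip'] + 5:
    tip zone  tip_plus_5
0    24    F          29
1     0    D           5
2    15    E          20
3    25    F          30
4    17    E          22
5     5    B          10
6    25    F          30
7     2    A           7
8     7    A          12
9    12    C          17
10   14    E          19
11    0    F           5
filter rows where zone in ['D', 'E', 'B']:
    tip zone  tip_plus_5
1     0    D           5
2    15    E          20
4    17    E          22
5     5    B          10
10   14    E          19
group by zone, min of tip_plus_5:
zone
B    10
D     5
E    19
Name: tip_plus_5, dtype: int64
Hence 5.

5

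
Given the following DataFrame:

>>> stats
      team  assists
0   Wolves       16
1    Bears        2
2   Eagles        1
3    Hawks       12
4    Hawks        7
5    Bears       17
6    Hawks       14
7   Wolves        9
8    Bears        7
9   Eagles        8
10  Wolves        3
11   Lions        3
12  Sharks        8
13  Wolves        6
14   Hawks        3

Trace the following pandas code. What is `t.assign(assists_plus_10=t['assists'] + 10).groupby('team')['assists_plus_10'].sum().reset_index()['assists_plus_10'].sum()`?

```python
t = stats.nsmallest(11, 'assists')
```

167

take 11 rows with smallest assists:
      team  assists
2   Eagles        1
1    Bears        2
10  Wolves        3
11   Lions        3
14   Hawks        3
13  Wolves        6
4    Hawks        7
8    Bears        7
9   Eagles        8
12  Sharks        8
7   Wolves        9
add column assists_plus_10 = t['assists'] + 10:
      team  assists  assists_plus_10
2   Eagles        1               11
1    Bears        2               12
10  Wolves        3               13
11   Lions        3               13
14   Hawks        3               13
13  Wolves        6               16
4    Hawks        7               17
8    Bears        7               17
9   Eagles        8               18
12  Sharks        8               18
7   Wolves        9               19
group by team, sum of assists_plus_10:
team
Bears     29
Eagles    29
Hawks     30
Lions     13
Sharks    18
Wolves    48
Name: assists_plus_10, dtype: int64
reset_index():
     team  assists_plus_10
0   Bears               29
1  Eagles               29
2   Hawks               30
3   Lions               13
4  Sharks               18
5  Wolves               48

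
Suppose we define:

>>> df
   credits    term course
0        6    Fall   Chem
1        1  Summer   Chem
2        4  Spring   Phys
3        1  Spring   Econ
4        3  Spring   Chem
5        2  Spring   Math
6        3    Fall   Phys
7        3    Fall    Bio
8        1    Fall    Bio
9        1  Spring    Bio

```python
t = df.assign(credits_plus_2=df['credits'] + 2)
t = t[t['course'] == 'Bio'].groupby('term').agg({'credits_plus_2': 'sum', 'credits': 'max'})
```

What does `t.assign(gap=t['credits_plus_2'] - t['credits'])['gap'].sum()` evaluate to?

7

add column credits_plus_2 = df['credits'] + 2:
   credits    term course  credits_plus_2
0        6    Fall   Chem               8
1        1  Summer   Chem               3
2        4  Spring   Phys               6
3        1  Spring   Econ               3
4        3  Spring   Chem               5
5        2  Spring   Math               4
6        3    Fall   Phys               5
7        3    Fall    Bio               5
8        1    Fall    Bio               3
9        1  Spring    Bio               3
filter rows where course == 'Bio':
   credits    term course  credits_plus_2
7        3    Fall    Bio               5
8        1    Fall    Bio               3
9        1  Spring    Bio               3
group by term: sum(credits_plus_2), max(credits):
        credits_plus_2  credits
term                           
Fall                 8        3
Spring               3        1
add column gap = t['credits_plus_2'] - t['credits']:
        credits_plus_2  credits  gap
term                                
Fall                 8        3    5
Spring               3        1    2
The sum of column 'gap' is 7.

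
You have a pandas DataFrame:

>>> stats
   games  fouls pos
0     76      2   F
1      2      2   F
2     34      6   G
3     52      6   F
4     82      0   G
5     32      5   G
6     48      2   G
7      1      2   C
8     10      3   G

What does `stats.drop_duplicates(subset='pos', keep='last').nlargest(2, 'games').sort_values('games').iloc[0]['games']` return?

drop duplicate pos (keep=last):
   games  fouls pos
3     52      6   F
7      1      2   C
8     10      3   G
take 2 rows with largest games:
   games  fouls pos
3     52      6   F
8     10      3   G
sort by games:
   games  fouls pos
8     10      3   G
3     52      6   F
value at position 0, column 'games' → 10

10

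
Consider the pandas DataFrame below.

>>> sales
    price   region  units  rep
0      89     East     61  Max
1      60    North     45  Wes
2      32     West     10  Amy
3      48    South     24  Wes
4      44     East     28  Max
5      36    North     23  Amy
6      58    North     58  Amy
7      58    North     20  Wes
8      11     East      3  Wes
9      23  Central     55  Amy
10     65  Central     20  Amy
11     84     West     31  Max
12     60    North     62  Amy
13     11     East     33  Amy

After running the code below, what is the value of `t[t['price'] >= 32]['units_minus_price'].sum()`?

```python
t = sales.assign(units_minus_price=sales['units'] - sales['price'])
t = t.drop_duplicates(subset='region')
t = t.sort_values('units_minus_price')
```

add column units_minus_price = sales['units'] - sales['price']:
    price   region  units  rep  units_minus_price
0      89     East     61  Max                -28
1      60    North     45  Wes                -15
2      32     West     10  Amy                -22
3      48    South     24  Wes                -24
4      44     East     28  Max                -16
5      36    North     23  Amy                -13
6      58    North     58  Amy                  0
7      58    North     20  Wes                -38
8      11     East      3  Wes                 -8
9      23  Central     55  Amy                 32
10     65  Central     20  Amy                -45
11     84     West     31  Max                -53
12     60    North     62  Amy                  2
13     11     East     33  Amy                 22
drop duplicate region (keep=first):
   price   region  units  rep  units_minus_price
0     89     East     61  Max                -28
1     60    North     45  Wes                -15
2     32     West     10  Amy                -22
3     48    South     24  Wes                -24
9     23  Central     55  Amy                 32
sort by units_minus_price:
   price   region  units  rep  units_minus_price
0     89     East     61  Max                -28
3     48    South     24  Wes                -24
2     32     West     10  Amy                -22
1     60    North     45  Wes                -15
9     23  Central     55  Amy                 32
filter rows where price >= 32:
   price region  units  rep  units_minus_price
0     89   East     61  Max                -28
3     48  South     24  Wes                -24
2     32   West     10  Amy                -22
1     60  North     45  Wes                -15
Hence -89.

-89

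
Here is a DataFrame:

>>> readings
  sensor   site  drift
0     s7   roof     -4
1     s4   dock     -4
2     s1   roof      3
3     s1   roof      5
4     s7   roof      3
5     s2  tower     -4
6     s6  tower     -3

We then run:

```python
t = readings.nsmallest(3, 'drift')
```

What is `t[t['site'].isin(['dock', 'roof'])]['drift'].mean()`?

-4.0

take 3 rows with smallest drift:
  sensor   site  drift
0     s7   roof     -4
1     s4   dock     -4
5     s2  tower     -4
filter rows where site in ['dock', 'roof']:
  sensor  site  drift
0     s7  roof     -4
1     s4  dock     -4
Then the mean of column 'drift': -4.0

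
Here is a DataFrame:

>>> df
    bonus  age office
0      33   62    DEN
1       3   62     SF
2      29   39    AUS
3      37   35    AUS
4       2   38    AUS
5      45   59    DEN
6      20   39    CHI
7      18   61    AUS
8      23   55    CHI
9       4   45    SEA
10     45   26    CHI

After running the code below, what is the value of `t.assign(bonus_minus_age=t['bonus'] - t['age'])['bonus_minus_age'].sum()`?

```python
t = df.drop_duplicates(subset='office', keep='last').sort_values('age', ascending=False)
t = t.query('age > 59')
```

-102

drop duplicate office (keep=last):
    bonus  age office
1       3   62     SF
5      45   59    DEN
7      18   61    AUS
9       4   45    SEA
10     45   26    CHI
sort by age descending:
    bonus  age office
1       3   62     SF
7      18   61    AUS
5      45   59    DEN
9       4   45    SEA
10     45   26    CHI
filter rows where age > 59:
   bonus  age office
1      3   62     SF
7     18   61    AUS
add column bonus_minus_age = t['bonus'] - t['age']:
   bonus  age office  bonus_minus_age
1      3   62     SF              -59
7     18   61    AUS              -43
The sum of column 'bonus_minus_age' is -102.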